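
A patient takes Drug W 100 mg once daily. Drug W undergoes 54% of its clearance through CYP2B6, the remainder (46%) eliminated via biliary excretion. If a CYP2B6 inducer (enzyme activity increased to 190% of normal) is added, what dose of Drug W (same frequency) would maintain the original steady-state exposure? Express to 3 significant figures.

The CYP2B6 pathway (54% of clearance) is boosted to 1.9× activity: 0.54 × 1.9 = 1.026.
The remaining 46% of clearance is unaffected.
New clearance relative to baseline: 1.026 + 0.46 = 1.486.
Exposure is unchanged when dose changes in proportion to clearance. New dose = 100 mg × 1.486 = 149 mg.

149 mg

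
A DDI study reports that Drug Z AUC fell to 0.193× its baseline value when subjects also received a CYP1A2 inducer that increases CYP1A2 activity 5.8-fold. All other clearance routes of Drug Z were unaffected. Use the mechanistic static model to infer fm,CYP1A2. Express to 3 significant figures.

0.871

CL'/CL = 1 / 0.193 = 5.181
5.8·fm + (1 − fm) = 5.181
fm = (5.181 − 1) / (5.8 − 1) = 0.871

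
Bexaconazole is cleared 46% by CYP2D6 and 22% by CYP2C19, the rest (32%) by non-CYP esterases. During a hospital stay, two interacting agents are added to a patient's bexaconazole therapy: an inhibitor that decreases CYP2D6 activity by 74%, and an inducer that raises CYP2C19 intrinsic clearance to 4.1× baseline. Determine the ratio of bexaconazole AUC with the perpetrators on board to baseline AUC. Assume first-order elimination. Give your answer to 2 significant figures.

The CYP2D6 pathway (46% of clearance) is reduced to 0.26× activity: 0.46 × 0.26 = 0.1196.
The CYP2C19 pathway (22% of clearance) is boosted to 4.1× activity: 0.22 × 4.1 = 0.902.
Non-CYP routes (32%) are unchanged.
CL_new/CL_old = 0.1196 + 0.902 + 0.32 = 1.3416.
Net AUC ratio = 1 / 1.3416 = 0.75.

0.75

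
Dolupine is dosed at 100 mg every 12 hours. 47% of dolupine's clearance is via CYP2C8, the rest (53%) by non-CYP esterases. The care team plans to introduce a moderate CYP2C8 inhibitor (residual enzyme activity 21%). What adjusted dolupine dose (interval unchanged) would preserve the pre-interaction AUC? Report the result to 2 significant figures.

CYP2C8: 0.47 × 0.21 = 0.0987
Other: 0.53 (unchanged)
Relative clearance = 0.0987 + 0.53 = 0.6287.
Css,avg = (dose rate)/CL, so holding Css fixed requires dose ∝ CL: 100 × 0.6287 = 63 mg.

63 mg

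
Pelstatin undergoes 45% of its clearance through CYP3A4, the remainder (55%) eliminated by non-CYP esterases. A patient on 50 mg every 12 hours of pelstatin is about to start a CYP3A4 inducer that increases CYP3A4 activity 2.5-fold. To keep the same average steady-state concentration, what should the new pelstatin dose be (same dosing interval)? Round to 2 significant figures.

The CYP3A4 pathway (45% of clearance) rises to 2.5× activity: 0.45 × 2.5 = 1.125.
Non-CYP routes (55%) are unchanged.
CL_new/CL_old = 1.125 + 0.55 = 1.675.
Exposure is unchanged when dose changes in proportion to clearance. New dose = 50 mg × 1.675 = 84 mg.

84 mg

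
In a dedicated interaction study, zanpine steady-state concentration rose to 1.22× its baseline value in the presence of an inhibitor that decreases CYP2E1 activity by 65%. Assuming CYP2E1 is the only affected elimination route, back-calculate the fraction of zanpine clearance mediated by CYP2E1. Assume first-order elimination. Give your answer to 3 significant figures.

Write x for the fraction cleared via CYP2E1. The observed steady-state concentration change means clearance fell to 1/1.22 = 0.8197 of baseline.
Setting x·0.35 + (1 − x) = 0.8197 and solving: x = (0.8197 − 1)/(0.35 − 1) = 0.277.

0.277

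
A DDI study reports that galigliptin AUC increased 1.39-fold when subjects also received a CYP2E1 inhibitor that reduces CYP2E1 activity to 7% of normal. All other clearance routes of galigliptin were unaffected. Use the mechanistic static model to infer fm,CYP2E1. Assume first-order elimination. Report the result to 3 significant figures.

Let x = fm,CYP2E1. Because AUC ∝ 1/CL, relative clearance fell to 1/1.39 = 0.7194.
Setting x·0.07 + (1 − x) = 0.7194 and solving: x = (0.7194 − 1)/(0.07 − 1) = 0.302.

0.302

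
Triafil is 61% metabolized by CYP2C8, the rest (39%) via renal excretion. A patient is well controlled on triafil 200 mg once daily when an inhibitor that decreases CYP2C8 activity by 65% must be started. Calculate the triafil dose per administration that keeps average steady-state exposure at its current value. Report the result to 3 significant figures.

CYP2C8: 0.61 × 0.35 = 0.2135
Other: 0.39 (unchanged)
Relative clearance = 0.2135 + 0.39 = 0.6035.
Exposure is unchanged when dose changes in proportion to clearance. New dose = 200 mg × 0.6035 = 121 mg.

121 mg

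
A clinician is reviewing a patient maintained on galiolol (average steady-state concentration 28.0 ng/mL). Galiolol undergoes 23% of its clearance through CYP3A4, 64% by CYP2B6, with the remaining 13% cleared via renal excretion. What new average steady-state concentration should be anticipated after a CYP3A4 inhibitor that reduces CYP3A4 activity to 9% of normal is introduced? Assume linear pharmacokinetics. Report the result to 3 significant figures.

The CYP3A4 pathway (23% of clearance) is reduced to 0.09× activity: 0.23 × 0.09 = 0.0207.
CYP2B6 (64%) and the residual 13% are unaffected.
CL_new/CL_old = 0.0207 + 0.64 + 0.13 = 0.7907.
New average steady-state concentration = baseline ÷ relative clearance = 28.0 / 0.7907 = 35.4 ng/mL.

35.4 ng/mL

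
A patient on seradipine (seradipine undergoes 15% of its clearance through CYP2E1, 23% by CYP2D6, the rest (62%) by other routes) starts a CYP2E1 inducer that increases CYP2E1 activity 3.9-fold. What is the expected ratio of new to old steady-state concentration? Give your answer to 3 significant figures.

0.697

CYP2E1: 0.15 × 3.9 = 0.585
CYP2D6: 0.23 (unchanged)
Other: 0.62 (unchanged)
CL_new/CL_old = 0.585 + 0.23 + 0.62 = 1.435.
Steady-state concentration ratio = CL_old/CL_new = 1 / 1.435 = 0.697.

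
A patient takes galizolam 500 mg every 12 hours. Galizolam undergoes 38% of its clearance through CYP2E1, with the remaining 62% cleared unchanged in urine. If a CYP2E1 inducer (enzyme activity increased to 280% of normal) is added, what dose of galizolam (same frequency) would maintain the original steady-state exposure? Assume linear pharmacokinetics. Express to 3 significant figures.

CYP2E1: 0.38 × 2.8 = 1.064
Other: 0.62 (unchanged)
Relative clearance = 1.064 + 0.62 = 1.684.
Exposure is unchanged when dose changes in proportion to clearance. New dose = 500 mg × 1.684 = 842 mg.

842 mg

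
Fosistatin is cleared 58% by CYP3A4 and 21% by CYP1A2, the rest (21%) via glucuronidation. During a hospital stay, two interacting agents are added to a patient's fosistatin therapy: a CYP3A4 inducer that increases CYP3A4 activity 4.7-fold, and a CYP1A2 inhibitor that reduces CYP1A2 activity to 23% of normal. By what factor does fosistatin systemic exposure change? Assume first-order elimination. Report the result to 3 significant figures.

0.335

CYP3A4: 0.58 × 4.7 = 2.726
CYP1A2: 0.21 × 0.23 = 0.0483
Other: 0.21 (unchanged)
New clearance relative to baseline: 2.726 + 0.0483 + 0.21 = 2.9843.
Because systemic exposure varies inversely with clearance, the combined effect is 1 / 2.9843 = 0.335.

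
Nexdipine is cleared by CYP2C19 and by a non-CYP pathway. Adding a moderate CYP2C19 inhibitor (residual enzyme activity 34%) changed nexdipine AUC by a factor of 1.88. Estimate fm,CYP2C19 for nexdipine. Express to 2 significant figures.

0.71

CL'/CL = 1 / 1.88 = 0.5319
0.34·fm + (1 − fm) = 0.5319
fm = (0.5319 − 1) / (0.34 − 1) = 0.71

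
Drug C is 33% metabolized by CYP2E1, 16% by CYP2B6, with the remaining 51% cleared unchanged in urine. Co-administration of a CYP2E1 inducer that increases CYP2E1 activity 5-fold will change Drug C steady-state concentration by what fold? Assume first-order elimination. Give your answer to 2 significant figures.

0.43

The CYP2E1 pathway (33% of clearance) rises to 5× activity: 0.33 × 5 = 1.65.
CYP2B6 (16%) and the residual 51% are unaffected.
CL_new/CL_old = 1.65 + 0.16 + 0.51 = 2.32.
Steady-state concentration is inversely proportional to clearance, so the fold-change is 1 / 2.32 = 0.43.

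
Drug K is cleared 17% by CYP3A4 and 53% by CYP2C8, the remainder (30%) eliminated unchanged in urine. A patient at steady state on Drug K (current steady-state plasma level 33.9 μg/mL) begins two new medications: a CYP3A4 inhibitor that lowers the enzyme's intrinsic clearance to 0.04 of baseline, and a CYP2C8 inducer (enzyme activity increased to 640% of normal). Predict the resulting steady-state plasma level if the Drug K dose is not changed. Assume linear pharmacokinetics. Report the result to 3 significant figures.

9.17 μg/mL

The CYP3A4 pathway (17% of clearance) drops to 0.04× activity: 0.17 × 0.04 = 0.0068.
The CYP2C8 pathway (53% of clearance) rises to 6.4× activity: 0.53 × 6.4 = 3.392.
The remaining 30% of clearance is unaffected.
CL_new/CL_old = 0.0068 + 3.392 + 0.3 = 3.6988.
New steady-state plasma level = 33.9 / 3.6988 = 9.17 μg/mL (concentration scales inversely with clearance).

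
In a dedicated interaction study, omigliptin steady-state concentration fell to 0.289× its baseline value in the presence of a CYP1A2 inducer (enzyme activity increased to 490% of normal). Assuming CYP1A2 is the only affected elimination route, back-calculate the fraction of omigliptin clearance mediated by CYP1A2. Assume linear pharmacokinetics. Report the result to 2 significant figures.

0.63

Let x = fm,CYP1A2. Because steady-state concentration ∝ 1/CL, relative clearance rose to 1/0.289 = 3.46.
Setting x·4.9 + (1 − x) = 3.46 and solving: x = (3.46 − 1)/(4.9 − 1) = 0.63.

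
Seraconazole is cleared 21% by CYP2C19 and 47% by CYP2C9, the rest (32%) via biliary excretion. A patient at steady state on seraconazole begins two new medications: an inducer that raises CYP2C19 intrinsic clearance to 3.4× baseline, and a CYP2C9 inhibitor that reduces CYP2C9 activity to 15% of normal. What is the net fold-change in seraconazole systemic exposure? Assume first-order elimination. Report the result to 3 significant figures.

0.905

CYP2C19: 0.21 × 3.4 = 0.714
CYP2C9: 0.47 × 0.15 = 0.0705
Other: 0.32 (unchanged)
New clearance relative to baseline: 0.714 + 0.0705 + 0.32 = 1.1045.
Because systemic exposure varies inversely with clearance, the combined effect is 1 / 1.1045 = 0.905.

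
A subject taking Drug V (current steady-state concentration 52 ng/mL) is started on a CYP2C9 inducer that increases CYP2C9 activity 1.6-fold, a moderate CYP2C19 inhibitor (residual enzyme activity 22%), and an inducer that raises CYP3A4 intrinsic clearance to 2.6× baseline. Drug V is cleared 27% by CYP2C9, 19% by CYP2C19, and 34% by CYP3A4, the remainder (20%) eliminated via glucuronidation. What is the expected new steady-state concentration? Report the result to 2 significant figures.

33 ng/mL

CYP2C9: 0.27 × 1.6 = 0.432
CYP2C19: 0.19 × 0.22 = 0.0418
CYP3A4: 0.34 × 2.6 = 0.884
Other: 0.2 (unchanged)
Relative clearance = 0.432 + 0.0418 + 0.884 + 0.2 = 1.5578.
New steady-state concentration = 52 / 1.5578 = 33 ng/mL (concentration scales inversely with clearance).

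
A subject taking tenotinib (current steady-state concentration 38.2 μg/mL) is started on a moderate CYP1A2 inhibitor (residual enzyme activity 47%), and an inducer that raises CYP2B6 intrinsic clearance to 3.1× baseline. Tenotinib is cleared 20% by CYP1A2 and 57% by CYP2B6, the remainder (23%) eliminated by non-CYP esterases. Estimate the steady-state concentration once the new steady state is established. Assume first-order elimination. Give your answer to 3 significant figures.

18.3 μg/mL

The CYP1A2 pathway (20% of clearance) is reduced to 0.47× activity: 0.2 × 0.47 = 0.094.
The CYP2B6 pathway (57% of clearance) is boosted to 3.1× activity: 0.57 × 3.1 = 1.767.
The remaining 23% of clearance is unaffected.
CL_new/CL_old = 0.094 + 1.767 + 0.23 = 2.091.
New steady-state concentration = 38.2 / 2.091 = 18.3 μg/mL (concentration scales inversely with clearance).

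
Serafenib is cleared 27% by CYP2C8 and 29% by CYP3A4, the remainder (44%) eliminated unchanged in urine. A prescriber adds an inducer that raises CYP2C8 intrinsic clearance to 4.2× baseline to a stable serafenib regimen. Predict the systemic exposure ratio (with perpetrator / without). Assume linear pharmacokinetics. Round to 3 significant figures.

0.536

The CYP2C8 pathway (27% of clearance) rises to 4.2× activity: 0.27 × 4.2 = 1.134.
CYP3A4 (29%) and the residual 44% are unaffected.
Relative clearance = 1.134 + 0.29 + 0.44 = 1.864.
Systemic exposure ratio = CL_old/CL_new = 1 / 1.864 = 0.536.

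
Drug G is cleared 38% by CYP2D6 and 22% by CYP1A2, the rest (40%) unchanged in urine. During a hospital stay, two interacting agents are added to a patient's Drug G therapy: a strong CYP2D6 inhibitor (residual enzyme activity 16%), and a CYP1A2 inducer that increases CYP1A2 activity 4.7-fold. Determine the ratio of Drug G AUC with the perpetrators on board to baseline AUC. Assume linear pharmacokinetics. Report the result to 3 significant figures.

0.669

The CYP2D6 pathway (38% of clearance) is reduced to 0.16× activity: 0.38 × 0.16 = 0.0608.
The CYP1A2 pathway (22% of clearance) increases to 4.7× activity: 0.22 × 4.7 = 1.034.
Non-CYP routes (40%) are unchanged.
CL_new/CL_old = 0.0608 + 1.034 + 0.4 = 1.4948.
Because AUC varies inversely with clearance, the combined effect is 1 / 1.4948 = 0.669.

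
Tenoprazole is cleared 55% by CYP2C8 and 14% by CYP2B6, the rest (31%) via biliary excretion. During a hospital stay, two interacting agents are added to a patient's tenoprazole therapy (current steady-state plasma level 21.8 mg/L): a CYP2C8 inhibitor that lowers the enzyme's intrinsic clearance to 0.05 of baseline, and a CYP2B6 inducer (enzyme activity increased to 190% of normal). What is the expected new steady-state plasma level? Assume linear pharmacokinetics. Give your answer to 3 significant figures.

The CYP2C8 pathway (55% of clearance) falls to 0.05× activity: 0.55 × 0.05 = 0.0275.
The CYP2B6 pathway (14% of clearance) rises to 1.9× activity: 0.14 × 1.9 = 0.266.
The remaining 31% of clearance is unaffected.
New clearance relative to baseline: 0.0275 + 0.266 + 0.31 = 0.6035.
Dividing the baseline by the relative clearance: 21.8 / 0.6035 = 36.1 mg/L.

36.1 mg/L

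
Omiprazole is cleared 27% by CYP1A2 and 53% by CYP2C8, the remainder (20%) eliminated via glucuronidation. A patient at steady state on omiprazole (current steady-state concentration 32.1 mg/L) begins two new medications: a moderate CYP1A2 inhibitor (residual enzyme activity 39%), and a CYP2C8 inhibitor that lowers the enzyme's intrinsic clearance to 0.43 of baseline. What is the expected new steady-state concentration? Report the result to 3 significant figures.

The CYP1A2 pathway (27% of clearance) is reduced to 0.39× activity: 0.27 × 0.39 = 0.1053.
The CYP2C8 pathway (53% of clearance) falls to 0.43× activity: 0.53 × 0.43 = 0.2279.
The remaining 20% of clearance is unaffected.
Relative clearance = 0.1053 + 0.2279 + 0.2 = 0.5332.
Steady-state concentration ∝ 1/CL: new value = 32.1 / 0.5332 = 60.2 mg/L.

60.2 mg/L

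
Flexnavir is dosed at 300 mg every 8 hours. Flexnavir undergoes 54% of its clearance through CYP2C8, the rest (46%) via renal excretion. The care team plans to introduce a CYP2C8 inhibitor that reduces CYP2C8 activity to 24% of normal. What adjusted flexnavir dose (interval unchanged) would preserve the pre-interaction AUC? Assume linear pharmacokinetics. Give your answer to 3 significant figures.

177 mg

The CYP2C8 pathway (54% of clearance) drops to 0.24× activity: 0.54 × 0.24 = 0.1296.
Non-CYP routes (46%) are unchanged.
CL_new/CL_old = 0.1296 + 0.46 = 0.5896.
To maintain the same steady-state level, dose must scale with clearance: new dose = 300 × 0.5896 = 177 mg.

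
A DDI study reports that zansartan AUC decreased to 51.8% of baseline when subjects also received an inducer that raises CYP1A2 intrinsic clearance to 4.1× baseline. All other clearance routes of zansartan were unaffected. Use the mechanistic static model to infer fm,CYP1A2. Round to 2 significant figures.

Call the CYP1A2 fraction fm. After the interaction, CL_new/CL_old = fm × 4.1 + (1 − fm).
AUC ratio = 1 / (new CL fraction), so new CL fraction = 1 / 0.518 = 1.931.
fm × 4.1 + 1 − fm = 1.931  ⇒  fm × (4.1 − 1) = 0.9305  ⇒  fm = 0.30.

0.30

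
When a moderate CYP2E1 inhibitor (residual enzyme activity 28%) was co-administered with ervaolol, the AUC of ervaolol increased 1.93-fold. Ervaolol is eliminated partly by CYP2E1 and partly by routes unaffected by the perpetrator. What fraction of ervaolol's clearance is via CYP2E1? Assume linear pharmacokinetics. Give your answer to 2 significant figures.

CL'/CL = 1 / 1.93 = 0.5181
0.28·fm + (1 − fm) = 0.5181
fm = (0.5181 − 1) / (0.28 − 1) = 0.67

0.67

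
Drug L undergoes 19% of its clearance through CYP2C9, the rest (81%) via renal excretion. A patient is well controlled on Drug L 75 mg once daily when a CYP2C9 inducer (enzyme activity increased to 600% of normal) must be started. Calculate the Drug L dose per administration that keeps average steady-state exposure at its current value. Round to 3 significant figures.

The CYP2C9 pathway (19% of clearance) is boosted to 6× activity: 0.19 × 6 = 1.14.
Non-CYP routes (81%) are unchanged.
Relative clearance = 1.14 + 0.81 = 1.95.
To maintain the same steady-state level, dose must scale with clearance: new dose = 75 × 1.95 = 146 mg.

146 mg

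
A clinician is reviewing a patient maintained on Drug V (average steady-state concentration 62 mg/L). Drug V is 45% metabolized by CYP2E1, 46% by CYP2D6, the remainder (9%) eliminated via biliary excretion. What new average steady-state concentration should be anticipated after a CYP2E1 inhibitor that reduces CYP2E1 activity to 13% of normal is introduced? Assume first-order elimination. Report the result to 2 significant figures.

1.0 × 10² mg/L

CYP2E1: 0.45 × 0.13 = 0.0585
CYP2D6: 0.46 (unchanged)
Other: 0.09 (unchanged)
CL_new/CL_old = 0.0585 + 0.46 + 0.09 = 0.6085.
New average steady-state concentration = baseline ÷ relative clearance = 62 / 0.6085 = 1.0 × 10² mg/L.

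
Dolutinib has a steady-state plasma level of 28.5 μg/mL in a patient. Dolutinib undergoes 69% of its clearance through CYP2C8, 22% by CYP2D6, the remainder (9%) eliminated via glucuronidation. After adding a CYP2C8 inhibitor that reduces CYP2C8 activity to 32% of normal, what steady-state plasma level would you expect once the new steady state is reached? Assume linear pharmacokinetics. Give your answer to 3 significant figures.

53.7 μg/mL

The CYP2C8 pathway (69% of clearance) is reduced to 0.32× activity: 0.69 × 0.32 = 0.2208.
CYP2D6 (22%) and the residual 9% are unaffected.
New clearance relative to baseline: 0.2208 + 0.22 + 0.09 = 0.5308.
Steady-state plasma level ∝ 1/CL, so new value = 28.5 / 0.5308 = 53.7 μg/mL.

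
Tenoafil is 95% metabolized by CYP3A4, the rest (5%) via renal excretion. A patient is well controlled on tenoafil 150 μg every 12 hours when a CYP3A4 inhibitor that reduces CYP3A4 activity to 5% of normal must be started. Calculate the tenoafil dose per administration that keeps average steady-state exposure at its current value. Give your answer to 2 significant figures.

15 μg

CYP3A4: 0.95 × 0.05 = 0.0475
Other: 0.05 (unchanged)
Relative clearance = 0.0475 + 0.05 = 0.0975.
To maintain the same steady-state level, dose must scale with clearance: new dose = 150 × 0.0975 = 15 μg.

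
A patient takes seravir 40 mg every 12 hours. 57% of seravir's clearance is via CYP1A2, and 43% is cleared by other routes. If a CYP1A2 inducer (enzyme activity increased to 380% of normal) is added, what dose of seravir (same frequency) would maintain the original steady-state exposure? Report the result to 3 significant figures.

104 mg

CYP1A2: 0.57 × 3.8 = 2.166
Other: 0.43 (unchanged)
CL_new/CL_old = 2.166 + 0.43 = 2.596.
To maintain the same steady-state level, dose must scale with clearance: new dose = 40 × 2.596 = 104 mg.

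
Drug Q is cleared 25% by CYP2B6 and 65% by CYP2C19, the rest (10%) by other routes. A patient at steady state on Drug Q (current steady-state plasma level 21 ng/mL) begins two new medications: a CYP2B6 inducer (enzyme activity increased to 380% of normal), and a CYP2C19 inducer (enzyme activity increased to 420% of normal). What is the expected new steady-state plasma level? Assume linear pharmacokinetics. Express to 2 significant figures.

5.6 ng/mL

The CYP2B6 pathway (25% of clearance) rises to 3.8× activity: 0.25 × 3.8 = 0.95.
The CYP2C19 pathway (65% of clearance) rises to 4.2× activity: 0.65 × 4.2 = 2.73.
Non-CYP routes (10%) are unchanged.
New clearance relative to baseline: 0.95 + 2.73 + 0.1 = 3.78.
Steady-state plasma level ∝ 1/CL: new value = 21 / 3.78 = 5.6 ng/mL.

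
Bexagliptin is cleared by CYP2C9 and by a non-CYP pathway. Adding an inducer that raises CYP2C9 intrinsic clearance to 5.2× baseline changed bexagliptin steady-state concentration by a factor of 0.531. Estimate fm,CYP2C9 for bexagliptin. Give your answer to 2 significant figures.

0.21

Write x for the fraction cleared via CYP2C9. The observed steady-state concentration change means clearance rose to 1/0.531 = 1.883 of baseline.
Only the CYP2C9 route changed, so 1.883 = x·5.2 + (1 − x), giving x = 0.21.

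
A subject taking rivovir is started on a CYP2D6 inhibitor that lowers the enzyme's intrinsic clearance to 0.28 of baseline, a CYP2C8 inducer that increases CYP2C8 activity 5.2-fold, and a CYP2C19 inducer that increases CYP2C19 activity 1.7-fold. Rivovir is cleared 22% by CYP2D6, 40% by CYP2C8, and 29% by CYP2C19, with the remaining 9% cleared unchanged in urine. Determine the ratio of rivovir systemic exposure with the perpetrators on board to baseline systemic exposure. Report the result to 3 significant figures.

The CYP2D6 pathway (22% of clearance) drops to 0.28× activity: 0.22 × 0.28 = 0.0616.
The CYP2C8 pathway (40% of clearance) increases to 5.2× activity: 0.4 × 5.2 = 2.08.
The CYP2C19 pathway (29% of clearance) rises to 1.7× activity: 0.29 × 1.7 = 0.493.
Non-CYP routes (9%) are unchanged.
Relative clearance = 0.0616 + 2.08 + 0.493 + 0.09 = 2.7246.
Because systemic exposure varies inversely with clearance, the combined effect is 1 / 2.7246 = 0.367.

0.367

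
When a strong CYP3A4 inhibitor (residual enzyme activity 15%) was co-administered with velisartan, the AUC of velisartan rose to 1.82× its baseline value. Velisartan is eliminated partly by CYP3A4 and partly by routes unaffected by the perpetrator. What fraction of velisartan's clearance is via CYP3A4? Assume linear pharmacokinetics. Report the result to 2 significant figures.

CL'/CL = 1 / 1.82 = 0.5495
0.15·fm + (1 − fm) = 0.5495
fm = (0.5495 − 1) / (0.15 − 1) = 0.53

0.53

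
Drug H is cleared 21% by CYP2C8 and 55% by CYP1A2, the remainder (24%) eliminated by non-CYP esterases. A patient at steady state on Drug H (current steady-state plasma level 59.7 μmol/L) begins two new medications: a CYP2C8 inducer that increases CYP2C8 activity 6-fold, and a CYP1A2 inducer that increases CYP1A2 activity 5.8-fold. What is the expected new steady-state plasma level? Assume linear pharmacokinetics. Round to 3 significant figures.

12.7 μmol/L

CYP2C8: 0.21 × 6 = 1.26
CYP1A2: 0.55 × 5.8 = 3.19
Other: 0.24 (unchanged)
CL_new/CL_old = 1.26 + 3.19 + 0.24 = 4.69.
New steady-state plasma level = 59.7 / 4.69 = 12.7 μmol/L (concentration scales inversely with clearance).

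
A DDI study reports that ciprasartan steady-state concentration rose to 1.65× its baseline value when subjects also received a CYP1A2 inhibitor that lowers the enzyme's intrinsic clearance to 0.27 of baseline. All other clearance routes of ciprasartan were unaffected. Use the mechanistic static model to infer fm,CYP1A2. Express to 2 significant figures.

Call the CYP1A2 fraction fm. After the interaction, CL_new/CL_old = fm × 0.27 + (1 − fm).
Steady-state concentration ratio = 1 / (new CL fraction), so new CL fraction = 1 / 1.65 = 0.6061.
fm × 0.27 + 1 − fm = 0.6061  ⇒  fm × (0.27 − 1) = −0.3939  ⇒  fm = 0.54.

0.54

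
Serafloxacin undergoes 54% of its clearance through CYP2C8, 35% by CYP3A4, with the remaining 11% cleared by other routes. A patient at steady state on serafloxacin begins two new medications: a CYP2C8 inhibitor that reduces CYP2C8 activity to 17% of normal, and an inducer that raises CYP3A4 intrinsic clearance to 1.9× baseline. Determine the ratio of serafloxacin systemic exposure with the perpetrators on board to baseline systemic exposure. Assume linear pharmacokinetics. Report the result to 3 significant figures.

The CYP2C8 pathway (54% of clearance) is reduced to 0.17× activity: 0.54 × 0.17 = 0.0918.
The CYP3A4 pathway (35% of clearance) is boosted to 1.9× activity: 0.35 × 1.9 = 0.665.
The remaining 11% of clearance is unaffected.
Relative clearance = 0.0918 + 0.665 + 0.11 = 0.8668.
Systemic exposure ∝ 1/CL: fold-change = 1 / 0.8668 = 1.15.

1.15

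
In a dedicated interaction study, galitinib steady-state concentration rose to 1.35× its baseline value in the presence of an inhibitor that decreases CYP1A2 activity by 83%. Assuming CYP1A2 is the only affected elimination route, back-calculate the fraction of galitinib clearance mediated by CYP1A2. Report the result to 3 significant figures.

0.312

Call the CYP1A2 fraction fm. After the interaction, CL_new/CL_old = fm × 0.17 + (1 − fm).
Steady-state concentration ratio = 1 / (new CL fraction), so new CL fraction = 1 / 1.35 = 0.7407.
fm × 0.17 + 1 − fm = 0.7407  ⇒  fm × (0.17 − 1) = −0.2593  ⇒  fm = 0.312.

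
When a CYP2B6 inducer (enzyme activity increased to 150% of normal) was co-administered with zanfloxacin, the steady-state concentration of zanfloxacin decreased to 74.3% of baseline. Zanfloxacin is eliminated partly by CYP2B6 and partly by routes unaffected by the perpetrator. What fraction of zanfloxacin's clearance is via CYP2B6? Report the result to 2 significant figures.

CL'/CL = 1 / 0.743 = 1.346
1.5·fm + (1 − fm) = 1.346
fm = (1.346 − 1) / (1.5 − 1) = 0.69

0.69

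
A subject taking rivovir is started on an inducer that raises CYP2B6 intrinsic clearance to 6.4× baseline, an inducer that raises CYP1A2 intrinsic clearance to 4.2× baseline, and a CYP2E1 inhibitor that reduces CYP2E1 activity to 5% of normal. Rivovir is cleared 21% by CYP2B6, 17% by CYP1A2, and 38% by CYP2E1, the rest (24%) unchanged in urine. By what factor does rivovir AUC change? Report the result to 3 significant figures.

CYP2B6: 0.21 × 6.4 = 1.344
CYP1A2: 0.17 × 4.2 = 0.714
CYP2E1: 0.38 × 0.05 = 0.019
Other: 0.24 (unchanged)
CL_new/CL_old = 1.344 + 0.714 + 0.019 + 0.24 = 2.317.
Net AUC ratio = 1 / 2.317 = 0.432.

0.432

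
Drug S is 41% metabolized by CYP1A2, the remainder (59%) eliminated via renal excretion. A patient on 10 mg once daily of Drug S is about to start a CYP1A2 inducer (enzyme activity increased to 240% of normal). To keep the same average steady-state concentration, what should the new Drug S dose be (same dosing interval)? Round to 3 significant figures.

15.7 mg

CYP1A2: 0.41 × 2.4 = 0.984
Other: 0.59 (unchanged)
New clearance relative to baseline: 0.984 + 0.59 = 1.574.
Css,avg = (dose rate)/CL, so holding Css fixed requires dose ∝ CL: 10 × 1.574 = 15.7 mg.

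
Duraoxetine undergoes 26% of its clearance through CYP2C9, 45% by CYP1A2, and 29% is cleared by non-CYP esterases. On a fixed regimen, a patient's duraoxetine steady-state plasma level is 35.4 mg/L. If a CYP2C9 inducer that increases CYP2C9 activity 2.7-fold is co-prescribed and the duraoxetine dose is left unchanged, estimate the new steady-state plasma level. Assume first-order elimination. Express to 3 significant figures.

24.5 mg/L

The CYP2C9 pathway (26% of clearance) increases to 2.7× activity: 0.26 × 2.7 = 0.702.
CYP1A2 (45%) and the residual 29% are unaffected.
Relative clearance = 0.702 + 0.45 + 0.29 = 1.442.
Steady-state plasma level ∝ 1/CL, so new value = 35.4 / 1.442 = 24.5 mg/L.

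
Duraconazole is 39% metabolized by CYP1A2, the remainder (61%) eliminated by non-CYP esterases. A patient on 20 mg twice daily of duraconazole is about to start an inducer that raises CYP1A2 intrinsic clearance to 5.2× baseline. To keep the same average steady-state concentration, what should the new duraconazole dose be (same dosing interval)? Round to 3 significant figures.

52.8 mg

CYP1A2: 0.39 × 5.2 = 2.028
Other: 0.61 (unchanged)
Relative clearance = 2.028 + 0.61 = 2.638.
To maintain the same steady-state level, dose must scale with clearance: new dose = 20 × 2.638 = 52.8 mg.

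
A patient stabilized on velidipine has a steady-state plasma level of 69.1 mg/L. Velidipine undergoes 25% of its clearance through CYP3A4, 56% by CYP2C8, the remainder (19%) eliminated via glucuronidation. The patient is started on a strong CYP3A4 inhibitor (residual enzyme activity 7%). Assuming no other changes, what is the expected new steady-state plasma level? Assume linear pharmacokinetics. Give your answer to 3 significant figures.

90.0 mg/L

The CYP3A4 pathway (25% of clearance) falls to 0.07× activity: 0.25 × 0.07 = 0.0175.
CYP2C8 (56%) and the residual 19% are unaffected.
New clearance relative to baseline: 0.0175 + 0.56 + 0.19 = 0.7675.
New steady-state plasma level = baseline ÷ relative clearance = 69.1 / 0.7675 = 90.0 mg/L.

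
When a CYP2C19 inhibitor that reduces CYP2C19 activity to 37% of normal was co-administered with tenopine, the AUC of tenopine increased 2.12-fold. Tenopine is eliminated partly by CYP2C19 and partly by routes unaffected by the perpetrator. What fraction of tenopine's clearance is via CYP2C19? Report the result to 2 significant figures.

0.84

Let fm be the CYP2C19 fraction. New clearance relative to baseline = fm × 0.37 + (1 − fm).
AUC ratio = 1 / (new CL fraction), so new CL fraction = 1 / 2.12 = 0.4717.
fm × 0.37 + 1 − fm = 0.4717  ⇒  fm × (0.37 − 1) = −0.5283  ⇒  fm = 0.84.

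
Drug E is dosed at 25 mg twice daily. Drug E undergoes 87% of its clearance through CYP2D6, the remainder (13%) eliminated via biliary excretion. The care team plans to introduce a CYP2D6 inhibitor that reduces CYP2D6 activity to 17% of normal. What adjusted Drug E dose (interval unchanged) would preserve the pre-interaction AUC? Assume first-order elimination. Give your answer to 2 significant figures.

6.9 mg

The CYP2D6 pathway (87% of clearance) is reduced to 0.17× activity: 0.87 × 0.17 = 0.1479.
Non-CYP routes (13%) are unchanged.
Relative clearance = 0.1479 + 0.13 = 0.2779.
Exposure is unchanged when dose changes in proportion to clearance. New dose = 25 mg × 0.2779 = 6.9 mg.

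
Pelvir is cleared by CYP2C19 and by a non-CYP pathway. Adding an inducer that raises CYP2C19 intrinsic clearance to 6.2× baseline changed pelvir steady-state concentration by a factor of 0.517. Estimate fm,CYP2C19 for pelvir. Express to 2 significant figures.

Call the CYP2C19 fraction fm. After the interaction, CL_new/CL_old = fm × 6.2 + (1 − fm).
Steady-state concentration ratio = 1 / (new CL fraction), so new CL fraction = 1 / 0.517 = 1.934.
fm × 6.2 + 1 − fm = 1.934  ⇒  fm × (6.2 − 1) = 0.9342  ⇒  fm = 0.18.

0.18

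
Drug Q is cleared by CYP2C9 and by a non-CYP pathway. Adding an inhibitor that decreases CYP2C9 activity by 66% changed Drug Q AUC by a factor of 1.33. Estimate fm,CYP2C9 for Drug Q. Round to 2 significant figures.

0.38

Call the CYP2C9 fraction fm. After the interaction, CL_new/CL_old = fm × 0.34 + (1 − fm).
AUC ratio = 1 / (new CL fraction), so new CL fraction = 1 / 1.33 = 0.7519.
fm × 0.34 + 1 − fm = 0.7519  ⇒  fm × (0.34 − 1) = −0.2481  ⇒  fm = 0.38.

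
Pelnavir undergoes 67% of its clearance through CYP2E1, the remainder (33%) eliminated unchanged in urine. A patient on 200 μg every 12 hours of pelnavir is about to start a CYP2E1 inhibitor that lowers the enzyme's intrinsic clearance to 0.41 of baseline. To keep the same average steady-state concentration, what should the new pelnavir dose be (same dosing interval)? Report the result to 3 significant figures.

The CYP2E1 pathway (67% of clearance) is reduced to 0.41× activity: 0.67 × 0.41 = 0.2747.
The remaining 33% of clearance is unaffected.
New clearance relative to baseline: 0.2747 + 0.33 = 0.6047.
Exposure is unchanged when dose changes in proportion to clearance. New dose = 200 μg × 0.6047 = 121 μg.

121 μg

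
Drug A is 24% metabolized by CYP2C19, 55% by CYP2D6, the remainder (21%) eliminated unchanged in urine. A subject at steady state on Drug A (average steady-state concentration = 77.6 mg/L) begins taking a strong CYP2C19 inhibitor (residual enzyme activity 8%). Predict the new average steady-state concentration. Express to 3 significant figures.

99.6 mg/L

The CYP2C19 pathway (24% of clearance) drops to 0.08× activity: 0.24 × 0.08 = 0.0192.
CYP2D6 (55%) and the residual 21% are unaffected.
New clearance relative to baseline: 0.0192 + 0.55 + 0.21 = 0.7792.
New average steady-state concentration = baseline ÷ relative clearance = 77.6 / 0.7792 = 99.6 mg/L.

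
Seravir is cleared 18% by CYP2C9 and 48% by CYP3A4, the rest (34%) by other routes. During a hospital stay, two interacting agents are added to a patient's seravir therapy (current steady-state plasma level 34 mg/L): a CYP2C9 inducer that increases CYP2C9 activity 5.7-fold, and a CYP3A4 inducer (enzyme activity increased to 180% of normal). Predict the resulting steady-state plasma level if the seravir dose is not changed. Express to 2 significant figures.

CYP2C9: 0.18 × 5.7 = 1.026
CYP3A4: 0.48 × 1.8 = 0.864
Other: 0.34 (unchanged)
Relative clearance = 1.026 + 0.864 + 0.34 = 2.23.
Steady-state plasma level ∝ 1/CL: new value = 34 / 2.23 = 15 mg/L.

15 mg/L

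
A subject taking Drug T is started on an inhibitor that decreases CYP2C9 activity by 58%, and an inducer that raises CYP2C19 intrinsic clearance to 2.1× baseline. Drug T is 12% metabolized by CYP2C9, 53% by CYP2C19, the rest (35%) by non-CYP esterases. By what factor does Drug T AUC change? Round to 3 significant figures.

CYP2C9: 0.12 × 0.42 = 0.0504
CYP2C19: 0.53 × 2.1 = 1.113
Other: 0.35 (unchanged)
CL_new/CL_old = 0.0504 + 1.113 + 0.35 = 1.5134.
Net AUC ratio = 1 / 1.5134 = 0.661.

0.661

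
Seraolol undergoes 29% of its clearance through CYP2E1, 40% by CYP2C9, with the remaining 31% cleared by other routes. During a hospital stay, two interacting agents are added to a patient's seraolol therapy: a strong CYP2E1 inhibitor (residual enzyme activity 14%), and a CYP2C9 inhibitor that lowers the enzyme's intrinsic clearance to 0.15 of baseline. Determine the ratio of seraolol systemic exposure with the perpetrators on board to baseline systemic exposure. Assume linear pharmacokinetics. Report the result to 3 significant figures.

The CYP2E1 pathway (29% of clearance) falls to 0.14× activity: 0.29 × 0.14 = 0.0406.
The CYP2C9 pathway (40% of clearance) is reduced to 0.15× activity: 0.4 × 0.15 = 0.06.
The remaining 31% of clearance is unaffected.
New clearance relative to baseline: 0.0406 + 0.06 + 0.31 = 0.4106.
Net systemic exposure ratio = 1 / 0.4106 = 2.44.

2.44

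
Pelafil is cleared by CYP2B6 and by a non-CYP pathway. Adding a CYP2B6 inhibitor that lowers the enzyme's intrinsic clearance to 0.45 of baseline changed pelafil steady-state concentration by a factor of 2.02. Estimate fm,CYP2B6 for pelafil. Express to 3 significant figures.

Let fm be the CYP2B6 fraction. New clearance relative to baseline = fm × 0.45 + (1 − fm).
Steady-state concentration ratio = 1 / (new CL fraction), so new CL fraction = 1 / 2.02 = 0.495.
fm × 0.45 + 1 − fm = 0.495  ⇒  fm × (0.45 − 1) = −0.505  ⇒  fm = 0.918.

0.918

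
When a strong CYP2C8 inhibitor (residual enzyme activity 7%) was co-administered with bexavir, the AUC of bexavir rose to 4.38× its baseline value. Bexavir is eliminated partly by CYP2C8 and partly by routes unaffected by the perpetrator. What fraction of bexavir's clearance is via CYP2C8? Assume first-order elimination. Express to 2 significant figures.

0.83

CL'/CL = 1 / 4.38 = 0.2283
0.07·fm + (1 − fm) = 0.2283
fm = (0.2283 − 1) / (0.07 − 1) = 0.83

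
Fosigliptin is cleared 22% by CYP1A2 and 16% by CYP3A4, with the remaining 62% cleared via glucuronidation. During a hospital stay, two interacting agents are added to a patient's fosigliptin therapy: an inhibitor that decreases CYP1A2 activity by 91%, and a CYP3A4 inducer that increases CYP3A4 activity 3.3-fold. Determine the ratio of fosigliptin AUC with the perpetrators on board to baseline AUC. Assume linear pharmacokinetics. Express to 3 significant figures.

0.856

CYP1A2: 0.22 × 0.09 = 0.0198
CYP3A4: 0.16 × 3.3 = 0.528
Other: 0.62 (unchanged)
New clearance relative to baseline: 0.0198 + 0.528 + 0.62 = 1.1678.
AUC ∝ 1/CL: fold-change = 1 / 1.1678 = 0.856.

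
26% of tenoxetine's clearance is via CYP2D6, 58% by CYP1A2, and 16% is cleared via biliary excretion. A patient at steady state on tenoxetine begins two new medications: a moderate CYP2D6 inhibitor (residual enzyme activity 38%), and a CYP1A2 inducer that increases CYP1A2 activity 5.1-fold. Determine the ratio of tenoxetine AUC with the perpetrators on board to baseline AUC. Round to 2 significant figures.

The CYP2D6 pathway (26% of clearance) drops to 0.38× activity: 0.26 × 0.38 = 0.0988.
The CYP1A2 pathway (58% of clearance) rises to 5.1× activity: 0.58 × 5.1 = 2.958.
Non-CYP routes (16%) are unchanged.
Relative clearance = 0.0988 + 2.958 + 0.16 = 3.2168.
Net AUC ratio = 1 / 3.2168 = 0.31.

0.31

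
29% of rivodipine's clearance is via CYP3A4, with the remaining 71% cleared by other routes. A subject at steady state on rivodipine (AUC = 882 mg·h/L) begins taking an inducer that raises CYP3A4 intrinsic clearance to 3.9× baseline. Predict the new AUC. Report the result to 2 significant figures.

4.8 × 10² mg·h/L

The CYP3A4 pathway (29% of clearance) rises to 3.9× activity: 0.29 × 3.9 = 1.131.
The remaining 71% of clearance is unaffected.
Relative clearance = 1.131 + 0.71 = 1.841.
With dosing unchanged, AUC scales as 1/CL: 882 / 1.841 = 4.8 × 10² mg·h/L.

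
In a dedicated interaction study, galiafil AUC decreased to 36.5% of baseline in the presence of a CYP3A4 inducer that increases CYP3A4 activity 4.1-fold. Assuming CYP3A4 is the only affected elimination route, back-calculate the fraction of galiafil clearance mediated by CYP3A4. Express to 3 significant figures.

0.561

CL'/CL = 1 / 0.365 = 2.74
4.1·fm + (1 − fm) = 2.74
fm = (2.74 − 1) / (4.1 − 1) = 0.561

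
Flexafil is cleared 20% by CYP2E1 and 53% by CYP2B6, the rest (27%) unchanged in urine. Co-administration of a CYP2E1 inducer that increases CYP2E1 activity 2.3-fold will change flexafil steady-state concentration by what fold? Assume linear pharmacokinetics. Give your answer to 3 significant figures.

CYP2E1: 0.2 × 2.3 = 0.46
CYP2B6: 0.53 (unchanged)
Other: 0.27 (unchanged)
Relative clearance = 0.46 + 0.53 + 0.27 = 1.26.
Steady-state concentration is inversely proportional to clearance, so the fold-change is 1 / 1.26 = 0.794.

0.794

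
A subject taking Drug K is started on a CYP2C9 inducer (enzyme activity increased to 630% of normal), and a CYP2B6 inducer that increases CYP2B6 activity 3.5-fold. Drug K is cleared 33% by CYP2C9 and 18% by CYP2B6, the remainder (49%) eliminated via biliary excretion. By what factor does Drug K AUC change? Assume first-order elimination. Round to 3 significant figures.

The CYP2C9 pathway (33% of clearance) is boosted to 6.3× activity: 0.33 × 6.3 = 2.079.
The CYP2B6 pathway (18% of clearance) increases to 3.5× activity: 0.18 × 3.5 = 0.63.
The remaining 49% of clearance is unaffected.
Relative clearance = 2.079 + 0.63 + 0.49 = 3.199.
Net AUC ratio = 1 / 3.199 = 0.313.

0.313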